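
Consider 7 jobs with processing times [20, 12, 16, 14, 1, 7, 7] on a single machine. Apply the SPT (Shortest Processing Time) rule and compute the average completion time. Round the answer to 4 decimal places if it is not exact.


Sort jobs by processing time (SPT order): [1, 7, 7, 12, 14, 16, 20]
Compute completion times sequentially:
  Job 1: processing = 1, completes at 1
  Job 2: processing = 7, completes at 8
  Job 3: processing = 7, completes at 15
  Job 4: processing = 12, completes at 27
  Job 5: processing = 14, completes at 41
  Job 6: processing = 16, completes at 57
  Job 7: processing = 20, completes at 77
Sum of completion times = 226
Average completion time = 226/7 = 32.2857

32.2857


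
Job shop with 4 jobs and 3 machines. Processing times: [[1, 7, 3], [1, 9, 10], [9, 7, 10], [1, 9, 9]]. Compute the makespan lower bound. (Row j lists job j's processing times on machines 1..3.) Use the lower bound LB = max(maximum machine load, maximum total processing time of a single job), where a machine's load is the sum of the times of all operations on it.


Machine loads:
  Machine 1: 1 + 1 + 9 + 1 = 12
  Machine 2: 7 + 9 + 7 + 9 = 32
  Machine 3: 3 + 10 + 10 + 9 = 32
Max machine load = 32
Job totals:
  Job 1: 11
  Job 2: 20
  Job 3: 26
  Job 4: 19
Max job total = 26
Lower bound = max(32, 26) = 32

32


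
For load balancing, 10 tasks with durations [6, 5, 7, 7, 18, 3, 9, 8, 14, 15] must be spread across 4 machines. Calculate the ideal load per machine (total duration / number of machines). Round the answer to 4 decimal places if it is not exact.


Total processing time = 6 + 5 + 7 + 7 + 18 + 3 + 9 + 8 + 14 + 15 = 92
Number of machines = 4
Ideal balanced load = 92 / 4 = 23.0

23.0


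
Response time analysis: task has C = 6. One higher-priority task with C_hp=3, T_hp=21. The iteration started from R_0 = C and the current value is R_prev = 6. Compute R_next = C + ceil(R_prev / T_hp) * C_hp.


R_next = C + ceil(R_prev / T_hp) * C_hp
ceil(6 / 21) = ceil(0.2857) = 1
Interference = 1 * 3 = 3
R_next = 6 + 3 = 9

9


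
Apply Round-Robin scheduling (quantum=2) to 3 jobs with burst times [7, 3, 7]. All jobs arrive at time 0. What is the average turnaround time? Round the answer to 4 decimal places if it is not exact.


Time quantum = 2
Execution trace:
  J1 runs 2 units, time = 2
  J2 runs 2 units, time = 4
  J3 runs 2 units, time = 6
  J1 runs 2 units, time = 8
  J2 runs 1 units, time = 9
  J3 runs 2 units, time = 11
  J1 runs 2 units, time = 13
  J3 runs 2 units, time = 15
  J1 runs 1 units, time = 16
  J3 runs 1 units, time = 17
Finish times: [16, 9, 17]
Average turnaround = 42/3 = 14.0

14.0


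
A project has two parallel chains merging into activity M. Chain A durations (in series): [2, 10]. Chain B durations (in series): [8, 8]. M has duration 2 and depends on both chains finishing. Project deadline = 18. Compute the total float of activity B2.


Forward pass: ES(B2) = sum of predecessors on chain B = 8
EF = ES + duration = 8 + 8 = 16
Backward pass: LF(M) = deadline = 18; LS(M) = 18 - 2 = 16
LF(B2) = LS(M) - sum(successors on chain B) = 16 - 0 = 16
LS = LF - duration = 16 - 8 = 8
Total float = LS - ES = 8 - 8 = 0

0


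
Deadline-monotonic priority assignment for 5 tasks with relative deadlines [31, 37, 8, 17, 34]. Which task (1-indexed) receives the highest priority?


Sort tasks by relative deadline (ascending):
  Task 3: deadline = 8
  Task 4: deadline = 17
  Task 1: deadline = 31
  Task 5: deadline = 34
  Task 2: deadline = 37
Priority order (highest first): [3, 4, 1, 5, 2]
Highest priority task = 3

3


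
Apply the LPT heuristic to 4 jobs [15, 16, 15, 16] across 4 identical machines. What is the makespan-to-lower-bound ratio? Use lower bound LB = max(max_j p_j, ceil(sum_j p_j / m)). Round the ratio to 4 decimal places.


LPT order: [16, 16, 15, 15]
Machine loads after assignment: [16, 16, 15, 15]
LPT makespan = 16
Lower bound = max(max_job, ceil(total/4)) = max(16, 16) = 16
Ratio = 16 / 16 = 1.0

1.0


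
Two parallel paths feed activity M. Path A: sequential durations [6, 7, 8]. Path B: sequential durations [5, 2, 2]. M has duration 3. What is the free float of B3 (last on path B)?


ES(B3) = sum of predecessors on chain B = 7
EF(B3) = ES + duration = 7 + 2 = 9
Successor of B3 is M. ES(M) = max(sum(A), sum(B)) = max(21, 9) = 21
Free float = ES(successor) - EF(current) = 21 - 9 = 12

12


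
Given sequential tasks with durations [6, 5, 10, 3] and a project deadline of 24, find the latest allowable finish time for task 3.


LF(activity 3) = deadline - sum of successor durations
Successors: activities 4 through 4 with durations [3]
Sum of successor durations = 3
LF = 24 - 3 = 21

21


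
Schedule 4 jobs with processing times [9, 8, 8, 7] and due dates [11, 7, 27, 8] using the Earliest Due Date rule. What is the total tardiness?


Sort by due date (EDD order): [(8, 7), (7, 8), (9, 11), (8, 27)]
Compute completion times and tardiness:
  Job 1: p=8, d=7, C=8, tardiness=max(0,8-7)=1
  Job 2: p=7, d=8, C=15, tardiness=max(0,15-8)=7
  Job 3: p=9, d=11, C=24, tardiness=max(0,24-11)=13
  Job 4: p=8, d=27, C=32, tardiness=max(0,32-27)=5
Total tardiness = 26

26


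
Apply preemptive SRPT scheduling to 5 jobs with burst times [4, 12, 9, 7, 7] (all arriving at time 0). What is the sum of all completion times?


Since all jobs arrive at t=0, SRPT equals SPT ordering.
SPT order: [4, 7, 7, 9, 12]
Completion times:
  Job 1: p=4, C=4
  Job 2: p=7, C=11
  Job 3: p=7, C=18
  Job 4: p=9, C=27
  Job 5: p=12, C=39
Total completion time = 4 + 11 + 18 + 27 + 39 = 99

99


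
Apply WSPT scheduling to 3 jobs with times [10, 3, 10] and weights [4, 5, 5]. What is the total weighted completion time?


Compute p/w ratios and sort ascending (WSPT): [(3, 5), (10, 5), (10, 4)]
Compute weighted completion times:
  Job (p=3,w=5): C=3, w*C=5*3=15
  Job (p=10,w=5): C=13, w*C=5*13=65
  Job (p=10,w=4): C=23, w*C=4*23=92
Total weighted completion time = 172

172


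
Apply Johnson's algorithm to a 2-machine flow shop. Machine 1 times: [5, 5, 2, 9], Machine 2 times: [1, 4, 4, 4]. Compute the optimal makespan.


Apply Johnson's rule:
  Group 1 (a <= b): [(3, 2, 4)]
  Group 2 (a > b): [(2, 5, 4), (4, 9, 4), (1, 5, 1)]
Optimal job order: [3, 2, 4, 1]
Schedule:
  Job 3: M1 done at 2, M2 done at 6
  Job 2: M1 done at 7, M2 done at 11
  Job 4: M1 done at 16, M2 done at 20
  Job 1: M1 done at 21, M2 done at 22
Makespan = 22

22


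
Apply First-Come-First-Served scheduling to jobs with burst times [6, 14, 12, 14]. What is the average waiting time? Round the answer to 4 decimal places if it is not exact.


FCFS order (as given): [6, 14, 12, 14]
Waiting times:
  Job 1: wait = 0
  Job 2: wait = 6
  Job 3: wait = 20
  Job 4: wait = 32
Sum of waiting times = 58
Average waiting time = 58/4 = 14.5

14.5


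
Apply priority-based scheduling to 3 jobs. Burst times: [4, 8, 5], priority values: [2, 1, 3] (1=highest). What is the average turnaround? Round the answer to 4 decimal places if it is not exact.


Sort by priority (ascending = highest first):
Order: [(1, 8), (2, 4), (3, 5)]
Completion times:
  Priority 1, burst=8, C=8
  Priority 2, burst=4, C=12
  Priority 3, burst=5, C=17
Average turnaround = 37/3 = 12.3333

12.3333


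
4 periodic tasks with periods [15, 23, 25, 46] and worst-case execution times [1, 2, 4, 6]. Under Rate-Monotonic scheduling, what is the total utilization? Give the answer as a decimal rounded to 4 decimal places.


Compute individual utilizations (exact fractions):
  Task 1: C/T = 1/15 (approx. 0.0667)
  Task 2: C/T = 2/23 (approx. 0.087)
  Task 3: C/T = 4/25 (approx. 0.16)
  Task 4: C/T = 6/46 = 3/23 (approx. 0.1304)
Total utilization U = 1/15 + 2/23 + 4/25 + 3/23 = 766/1725
Rounded to 4 decimal places: U = 0.4441
RM (Liu & Layland) bound for 4 tasks = 0.756828; compare with U = 766/1725 (approx. 0.444058)
U <= bound, so schedulable by RM sufficient condition.

0.4441


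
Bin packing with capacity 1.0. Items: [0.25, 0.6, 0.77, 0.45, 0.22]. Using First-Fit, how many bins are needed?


Place items sequentially using First-Fit:
  Item 0.25 -> new Bin 1
  Item 0.6 -> Bin 1 (now 0.85)
  Item 0.77 -> new Bin 2
  Item 0.45 -> new Bin 3
  Item 0.22 -> Bin 2 (now 0.99)
Total bins used = 3

3


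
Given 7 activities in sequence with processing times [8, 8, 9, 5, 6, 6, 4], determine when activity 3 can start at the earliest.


Activity 3 starts after activities 1 through 2 complete.
Predecessor durations: [8, 8]
ES = 8 + 8 = 16

16


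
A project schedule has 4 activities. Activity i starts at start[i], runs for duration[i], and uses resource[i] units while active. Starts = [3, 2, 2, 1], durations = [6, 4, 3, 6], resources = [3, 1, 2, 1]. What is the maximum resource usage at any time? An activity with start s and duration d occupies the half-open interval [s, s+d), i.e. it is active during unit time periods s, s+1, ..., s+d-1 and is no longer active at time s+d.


Each activity i is active on [start_i, start_i + duration_i).
Compute total resource usage per time slot:
  t=0: active resources = [], total = 0
  t=1: active resources = [1], total = 1
  t=2: active resources = [1, 2, 1], total = 4
  t=3: active resources = [3, 1, 2, 1], total = 7
  t=4: active resources = [3, 1, 2, 1], total = 7
  t=5: active resources = [3, 1, 1], total = 5
  t=6: active resources = [3, 1], total = 4
  t=7: active resources = [3], total = 3
  t=8: active resources = [3], total = 3
Peak resource demand = 7

7


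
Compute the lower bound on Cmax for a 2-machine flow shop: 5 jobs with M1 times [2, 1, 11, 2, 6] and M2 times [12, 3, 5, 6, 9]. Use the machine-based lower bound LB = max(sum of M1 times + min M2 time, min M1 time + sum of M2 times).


LB1 = sum(M1 times) + min(M2 times) = 22 + 3 = 25
LB2 = min(M1 times) + sum(M2 times) = 1 + 35 = 36
Lower bound = max(LB1, LB2) = max(25, 36) = 36

36


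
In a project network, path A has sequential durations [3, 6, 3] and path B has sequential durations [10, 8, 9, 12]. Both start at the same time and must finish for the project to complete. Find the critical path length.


Path A total = 3 + 6 + 3 = 12
Path B total = 10 + 8 + 9 + 12 = 39
Critical path = longest path = max(12, 39) = 39

39


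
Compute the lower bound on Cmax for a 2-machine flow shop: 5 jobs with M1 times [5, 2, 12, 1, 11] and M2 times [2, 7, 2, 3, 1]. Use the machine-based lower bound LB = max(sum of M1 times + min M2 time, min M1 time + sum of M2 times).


LB1 = sum(M1 times) + min(M2 times) = 31 + 1 = 32
LB2 = min(M1 times) + sum(M2 times) = 1 + 15 = 16
Lower bound = max(LB1, LB2) = max(32, 16) = 32

32


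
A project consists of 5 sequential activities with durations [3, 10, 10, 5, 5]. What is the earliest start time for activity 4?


Activity 4 starts after activities 1 through 3 complete.
Predecessor durations: [3, 10, 10]
ES = 3 + 10 + 10 = 23

23


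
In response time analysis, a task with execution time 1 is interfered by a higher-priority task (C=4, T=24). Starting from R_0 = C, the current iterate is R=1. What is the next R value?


R_next = C + ceil(R_prev / T_hp) * C_hp
ceil(1 / 24) = ceil(0.0417) = 1
Interference = 1 * 4 = 4
R_next = 1 + 4 = 5

5


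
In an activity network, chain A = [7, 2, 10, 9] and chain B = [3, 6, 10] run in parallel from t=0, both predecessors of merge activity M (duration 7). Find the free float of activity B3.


ES(B3) = sum of predecessors on chain B = 9
EF(B3) = ES + duration = 9 + 10 = 19
Successor of B3 is M. ES(M) = max(sum(A), sum(B)) = max(28, 19) = 28
Free float = ES(successor) - EF(current) = 28 - 19 = 9

9


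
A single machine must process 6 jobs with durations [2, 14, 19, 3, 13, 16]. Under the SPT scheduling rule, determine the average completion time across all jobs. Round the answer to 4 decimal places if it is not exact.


Sort jobs by processing time (SPT order): [2, 3, 13, 14, 16, 19]
Compute completion times sequentially:
  Job 1: processing = 2, completes at 2
  Job 2: processing = 3, completes at 5
  Job 3: processing = 13, completes at 18
  Job 4: processing = 14, completes at 32
  Job 5: processing = 16, completes at 48
  Job 6: processing = 19, completes at 67
Sum of completion times = 172
Average completion time = 172/6 = 28.6667

28.6667


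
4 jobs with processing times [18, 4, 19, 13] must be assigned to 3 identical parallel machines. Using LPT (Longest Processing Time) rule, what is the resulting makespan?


Sort jobs in decreasing order (LPT): [19, 18, 13, 4]
Assign each job to the least loaded machine:
  Machine 1: jobs [19], load = 19
  Machine 2: jobs [18], load = 18
  Machine 3: jobs [13, 4], load = 17
Makespan = max load = 19

19


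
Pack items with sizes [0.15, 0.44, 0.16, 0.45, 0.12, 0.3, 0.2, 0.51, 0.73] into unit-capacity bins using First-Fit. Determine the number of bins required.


Place items sequentially using First-Fit:
  Item 0.15 -> new Bin 1
  Item 0.44 -> Bin 1 (now 0.59)
  Item 0.16 -> Bin 1 (now 0.75)
  Item 0.45 -> new Bin 2
  Item 0.12 -> Bin 1 (now 0.87)
  Item 0.3 -> Bin 2 (now 0.75)
  Item 0.2 -> Bin 2 (now 0.95)
  Item 0.51 -> new Bin 3
  Item 0.73 -> new Bin 4
Total bins used = 4

4


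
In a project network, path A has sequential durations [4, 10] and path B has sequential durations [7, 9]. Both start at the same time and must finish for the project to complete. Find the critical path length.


Path A total = 4 + 10 = 14
Path B total = 7 + 9 = 16
Critical path = longest path = max(14, 16) = 16

16


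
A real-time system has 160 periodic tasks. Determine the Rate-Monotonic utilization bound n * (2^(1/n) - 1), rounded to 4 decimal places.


Compute 2^(1/160) = 1.0043415673
Subtract 1: 1.0043415673 - 1 = 0.0043415673
Multiply by n: 160 * 0.0043415673 = 0.6946507680
Round to 4 dp: 0.6947

0.6947


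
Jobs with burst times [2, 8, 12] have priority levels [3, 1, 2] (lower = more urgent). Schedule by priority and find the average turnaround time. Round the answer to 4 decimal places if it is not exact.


Sort by priority (ascending = highest first):
Order: [(1, 8), (2, 12), (3, 2)]
Completion times:
  Priority 1, burst=8, C=8
  Priority 2, burst=12, C=20
  Priority 3, burst=2, C=22
Average turnaround = 50/3 = 16.6667

16.6667


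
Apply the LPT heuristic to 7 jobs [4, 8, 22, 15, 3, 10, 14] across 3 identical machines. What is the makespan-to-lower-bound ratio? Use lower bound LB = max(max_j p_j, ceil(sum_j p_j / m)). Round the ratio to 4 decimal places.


LPT order: [22, 15, 14, 10, 8, 4, 3]
Machine loads after assignment: [26, 26, 24]
LPT makespan = 26
Lower bound = max(max_job, ceil(total/3)) = max(22, 26) = 26
Ratio = 26 / 26 = 1.0

1.0


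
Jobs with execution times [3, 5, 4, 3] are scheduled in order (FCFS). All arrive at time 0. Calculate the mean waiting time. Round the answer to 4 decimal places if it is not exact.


FCFS order (as given): [3, 5, 4, 3]
Waiting times:
  Job 1: wait = 0
  Job 2: wait = 3
  Job 3: wait = 8
  Job 4: wait = 12
Sum of waiting times = 23
Average waiting time = 23/4 = 5.75

5.75


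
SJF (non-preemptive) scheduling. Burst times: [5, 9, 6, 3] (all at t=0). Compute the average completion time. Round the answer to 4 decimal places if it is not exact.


SJF order (ascending): [3, 5, 6, 9]
Completion times:
  Job 1: burst=3, C=3
  Job 2: burst=5, C=8
  Job 3: burst=6, C=14
  Job 4: burst=9, C=23
Average completion = 48/4 = 12.0

12.0


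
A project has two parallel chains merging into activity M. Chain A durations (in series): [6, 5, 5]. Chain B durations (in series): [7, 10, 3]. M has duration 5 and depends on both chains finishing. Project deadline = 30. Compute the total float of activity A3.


Forward pass: ES(A3) = sum of predecessors on chain A = 11
EF = ES + duration = 11 + 5 = 16
Backward pass: LF(M) = deadline = 30; LS(M) = 30 - 5 = 25
LF(A3) = LS(M) - sum(successors on chain A) = 25 - 0 = 25
LS = LF - duration = 25 - 5 = 20
Total float = LS - ES = 20 - 11 = 9

9


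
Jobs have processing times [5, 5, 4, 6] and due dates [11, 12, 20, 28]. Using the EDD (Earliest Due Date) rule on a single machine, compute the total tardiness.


Sort by due date (EDD order): [(5, 11), (5, 12), (4, 20), (6, 28)]
Compute completion times and tardiness:
  Job 1: p=5, d=11, C=5, tardiness=max(0,5-11)=0
  Job 2: p=5, d=12, C=10, tardiness=max(0,10-12)=0
  Job 3: p=4, d=20, C=14, tardiness=max(0,14-20)=0
  Job 4: p=6, d=28, C=20, tardiness=max(0,20-28)=0
Total tardiness = 0

0


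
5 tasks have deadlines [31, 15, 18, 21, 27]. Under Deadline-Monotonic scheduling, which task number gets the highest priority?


Sort tasks by relative deadline (ascending):
  Task 2: deadline = 15
  Task 3: deadline = 18
  Task 4: deadline = 21
  Task 5: deadline = 27
  Task 1: deadline = 31
Priority order (highest first): [2, 3, 4, 5, 1]
Highest priority task = 2

2


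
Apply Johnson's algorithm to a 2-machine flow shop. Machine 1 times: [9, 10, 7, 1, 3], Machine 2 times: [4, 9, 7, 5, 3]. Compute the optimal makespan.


Apply Johnson's rule:
  Group 1 (a <= b): [(4, 1, 5), (5, 3, 3), (3, 7, 7)]
  Group 2 (a > b): [(2, 10, 9), (1, 9, 4)]
Optimal job order: [4, 5, 3, 2, 1]
Schedule:
  Job 4: M1 done at 1, M2 done at 6
  Job 5: M1 done at 4, M2 done at 9
  Job 3: M1 done at 11, M2 done at 18
  Job 2: M1 done at 21, M2 done at 30
  Job 1: M1 done at 30, M2 done at 34
Makespan = 34

34


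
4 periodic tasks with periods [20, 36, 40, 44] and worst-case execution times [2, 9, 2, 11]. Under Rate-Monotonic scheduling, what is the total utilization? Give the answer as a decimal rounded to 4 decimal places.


Compute individual utilizations (exact fractions):
  Task 1: C/T = 2/20 = 1/10 (approx. 0.1)
  Task 2: C/T = 9/36 = 1/4 (approx. 0.25)
  Task 3: C/T = 2/40 = 1/20 (approx. 0.05)
  Task 4: C/T = 11/44 = 1/4 (approx. 0.25)
Total utilization U = 1/10 + 1/4 + 1/20 + 1/4 = 13/20
Rounded to 4 decimal places: U = 0.6500
RM (Liu & Layland) bound for 4 tasks = 0.756828; compare with U = 13/20 (approx. 0.650000)
U <= bound, so schedulable by RM sufficient condition.

0.6500


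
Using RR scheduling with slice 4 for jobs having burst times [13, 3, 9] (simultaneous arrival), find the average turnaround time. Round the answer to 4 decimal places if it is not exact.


Time quantum = 4
Execution trace:
  J1 runs 4 units, time = 4
  J2 runs 3 units, time = 7
  J3 runs 4 units, time = 11
  J1 runs 4 units, time = 15
  J3 runs 4 units, time = 19
  J1 runs 4 units, time = 23
  J3 runs 1 units, time = 24
  J1 runs 1 units, time = 25
Finish times: [25, 7, 24]
Average turnaround = 56/3 = 18.6667

18.6667


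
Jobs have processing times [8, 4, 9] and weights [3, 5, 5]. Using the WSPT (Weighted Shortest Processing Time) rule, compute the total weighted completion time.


Compute p/w ratios and sort ascending (WSPT): [(4, 5), (9, 5), (8, 3)]
Compute weighted completion times:
  Job (p=4,w=5): C=4, w*C=5*4=20
  Job (p=9,w=5): C=13, w*C=5*13=65
  Job (p=8,w=3): C=21, w*C=3*21=63
Total weighted completion time = 148

148


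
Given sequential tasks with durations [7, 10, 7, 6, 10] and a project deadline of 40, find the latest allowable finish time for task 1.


LF(activity 1) = deadline - sum of successor durations
Successors: activities 2 through 5 with durations [10, 7, 6, 10]
Sum of successor durations = 33
LF = 40 - 33 = 7

7


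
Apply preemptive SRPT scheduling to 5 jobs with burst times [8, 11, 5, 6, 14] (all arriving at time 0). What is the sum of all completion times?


Since all jobs arrive at t=0, SRPT equals SPT ordering.
SPT order: [5, 6, 8, 11, 14]
Completion times:
  Job 1: p=5, C=5
  Job 2: p=6, C=11
  Job 3: p=8, C=19
  Job 4: p=11, C=30
  Job 5: p=14, C=44
Total completion time = 5 + 11 + 19 + 30 + 44 = 109

109


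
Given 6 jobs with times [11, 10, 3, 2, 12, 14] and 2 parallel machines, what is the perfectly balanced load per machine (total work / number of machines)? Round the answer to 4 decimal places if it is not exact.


Total processing time = 11 + 10 + 3 + 2 + 12 + 14 = 52
Number of machines = 2
Ideal balanced load = 52 / 2 = 26.0

26.0


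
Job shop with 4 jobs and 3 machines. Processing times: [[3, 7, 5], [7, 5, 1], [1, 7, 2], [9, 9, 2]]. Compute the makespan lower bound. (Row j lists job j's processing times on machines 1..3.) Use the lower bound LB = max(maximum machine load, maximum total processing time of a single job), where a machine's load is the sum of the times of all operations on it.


Machine loads:
  Machine 1: 3 + 7 + 1 + 9 = 20
  Machine 2: 7 + 5 + 7 + 9 = 28
  Machine 3: 5 + 1 + 2 + 2 = 10
Max machine load = 28
Job totals:
  Job 1: 15
  Job 2: 13
  Job 3: 10
  Job 4: 20
Max job total = 20
Lower bound = max(28, 20) = 28

28


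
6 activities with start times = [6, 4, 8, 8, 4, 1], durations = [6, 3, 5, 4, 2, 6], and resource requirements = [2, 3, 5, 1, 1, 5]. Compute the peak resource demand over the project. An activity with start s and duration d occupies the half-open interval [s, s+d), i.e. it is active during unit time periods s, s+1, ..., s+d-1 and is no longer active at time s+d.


Each activity i is active on [start_i, start_i + duration_i).
Compute total resource usage per time slot:
  t=0: active resources = [], total = 0
  t=1: active resources = [5], total = 5
  t=2: active resources = [5], total = 5
  t=3: active resources = [5], total = 5
  t=4: active resources = [3, 1, 5], total = 9
  t=5: active resources = [3, 1, 5], total = 9
  t=6: active resources = [2, 3, 5], total = 10
  t=7: active resources = [2], total = 2
  t=8: active resources = [2, 5, 1], total = 8
  t=9: active resources = [2, 5, 1], total = 8
  t=10: active resources = [2, 5, 1], total = 8
  t=11: active resources = [2, 5, 1], total = 8
  t=12: active resources = [5], total = 5
Peak resource demand = 10

10


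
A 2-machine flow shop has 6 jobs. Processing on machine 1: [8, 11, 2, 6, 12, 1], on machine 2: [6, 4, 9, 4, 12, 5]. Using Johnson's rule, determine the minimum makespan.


Apply Johnson's rule:
  Group 1 (a <= b): [(6, 1, 5), (3, 2, 9), (5, 12, 12)]
  Group 2 (a > b): [(1, 8, 6), (2, 11, 4), (4, 6, 4)]
Optimal job order: [6, 3, 5, 1, 2, 4]
Schedule:
  Job 6: M1 done at 1, M2 done at 6
  Job 3: M1 done at 3, M2 done at 15
  Job 5: M1 done at 15, M2 done at 27
  Job 1: M1 done at 23, M2 done at 33
  Job 2: M1 done at 34, M2 done at 38
  Job 4: M1 done at 40, M2 done at 44
Makespan = 44

44


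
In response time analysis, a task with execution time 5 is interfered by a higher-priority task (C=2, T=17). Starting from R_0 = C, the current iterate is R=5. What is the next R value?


R_next = C + ceil(R_prev / T_hp) * C_hp
ceil(5 / 17) = ceil(0.2941) = 1
Interference = 1 * 2 = 2
R_next = 5 + 2 = 7

7


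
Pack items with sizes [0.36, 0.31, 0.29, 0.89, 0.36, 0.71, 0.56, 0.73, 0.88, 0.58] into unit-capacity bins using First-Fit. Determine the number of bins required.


Place items sequentially using First-Fit:
  Item 0.36 -> new Bin 1
  Item 0.31 -> Bin 1 (now 0.67)
  Item 0.29 -> Bin 1 (now 0.96)
  Item 0.89 -> new Bin 2
  Item 0.36 -> new Bin 3
  Item 0.71 -> new Bin 4
  Item 0.56 -> Bin 3 (now 0.92)
  Item 0.73 -> new Bin 5
  Item 0.88 -> new Bin 6
  Item 0.58 -> new Bin 7
Total bins used = 7

7


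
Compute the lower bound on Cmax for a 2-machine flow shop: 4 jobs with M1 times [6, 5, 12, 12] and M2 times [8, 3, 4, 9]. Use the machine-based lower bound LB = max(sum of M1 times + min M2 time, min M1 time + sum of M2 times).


LB1 = sum(M1 times) + min(M2 times) = 35 + 3 = 38
LB2 = min(M1 times) + sum(M2 times) = 5 + 24 = 29
Lower bound = max(LB1, LB2) = max(38, 29) = 38

38


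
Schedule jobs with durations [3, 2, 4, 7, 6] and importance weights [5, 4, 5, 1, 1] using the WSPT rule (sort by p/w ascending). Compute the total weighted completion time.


Compute p/w ratios and sort ascending (WSPT): [(2, 4), (3, 5), (4, 5), (6, 1), (7, 1)]
Compute weighted completion times:
  Job (p=2,w=4): C=2, w*C=4*2=8
  Job (p=3,w=5): C=5, w*C=5*5=25
  Job (p=4,w=5): C=9, w*C=5*9=45
  Job (p=6,w=1): C=15, w*C=1*15=15
  Job (p=7,w=1): C=22, w*C=1*22=22
Total weighted completion time = 115

115


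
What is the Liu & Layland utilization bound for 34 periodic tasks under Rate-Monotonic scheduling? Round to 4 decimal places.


Compute 2^(1/34) = 1.0205959096
Subtract 1: 1.0205959096 - 1 = 0.0205959096
Multiply by n: 34 * 0.0205959096 = 0.7002609264
Round to 4 dp: 0.7003

0.7003


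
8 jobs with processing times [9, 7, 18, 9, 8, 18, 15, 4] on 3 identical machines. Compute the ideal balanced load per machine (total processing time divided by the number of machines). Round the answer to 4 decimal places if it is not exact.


Total processing time = 9 + 7 + 18 + 9 + 8 + 18 + 15 + 4 = 88
Number of machines = 3
Ideal balanced load = 88 / 3 = 29.3333

29.3333


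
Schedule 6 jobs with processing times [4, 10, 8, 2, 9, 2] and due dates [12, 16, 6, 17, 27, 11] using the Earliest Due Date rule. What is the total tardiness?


Sort by due date (EDD order): [(8, 6), (2, 11), (4, 12), (10, 16), (2, 17), (9, 27)]
Compute completion times and tardiness:
  Job 1: p=8, d=6, C=8, tardiness=max(0,8-6)=2
  Job 2: p=2, d=11, C=10, tardiness=max(0,10-11)=0
  Job 3: p=4, d=12, C=14, tardiness=max(0,14-12)=2
  Job 4: p=10, d=16, C=24, tardiness=max(0,24-16)=8
  Job 5: p=2, d=17, C=26, tardiness=max(0,26-17)=9
  Job 6: p=9, d=27, C=35, tardiness=max(0,35-27)=8
Total tardiness = 29

29


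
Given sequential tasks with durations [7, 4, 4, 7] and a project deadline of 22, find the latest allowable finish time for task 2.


LF(activity 2) = deadline - sum of successor durations
Successors: activities 3 through 4 with durations [4, 7]
Sum of successor durations = 11
LF = 22 - 11 = 11

11


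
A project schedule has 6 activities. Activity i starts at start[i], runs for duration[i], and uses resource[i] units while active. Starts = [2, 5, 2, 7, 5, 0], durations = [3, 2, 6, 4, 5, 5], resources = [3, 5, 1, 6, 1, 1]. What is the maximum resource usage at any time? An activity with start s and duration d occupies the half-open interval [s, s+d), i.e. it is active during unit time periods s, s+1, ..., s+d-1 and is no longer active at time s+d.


Each activity i is active on [start_i, start_i + duration_i).
Compute total resource usage per time slot:
  t=0: active resources = [1], total = 1
  t=1: active resources = [1], total = 1
  t=2: active resources = [3, 1, 1], total = 5
  t=3: active resources = [3, 1, 1], total = 5
  t=4: active resources = [3, 1, 1], total = 5
  t=5: active resources = [5, 1, 1], total = 7
  t=6: active resources = [5, 1, 1], total = 7
  t=7: active resources = [1, 6, 1], total = 8
  t=8: active resources = [6, 1], total = 7
  t=9: active resources = [6, 1], total = 7
  t=10: active resources = [6], total = 6
Peak resource demand = 8

8


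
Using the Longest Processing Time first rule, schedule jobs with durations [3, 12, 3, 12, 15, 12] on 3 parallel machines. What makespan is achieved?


Sort jobs in decreasing order (LPT): [15, 12, 12, 12, 3, 3]
Assign each job to the least loaded machine:
  Machine 1: jobs [15, 3], load = 18
  Machine 2: jobs [12, 12], load = 24
  Machine 3: jobs [12, 3], load = 15
Makespan = max load = 24

24


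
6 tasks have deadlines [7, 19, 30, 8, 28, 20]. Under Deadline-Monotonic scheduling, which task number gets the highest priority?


Sort tasks by relative deadline (ascending):
  Task 1: deadline = 7
  Task 4: deadline = 8
  Task 2: deadline = 19
  Task 6: deadline = 20
  Task 5: deadline = 28
  Task 3: deadline = 30
Priority order (highest first): [1, 4, 2, 6, 5, 3]
Highest priority task = 1

1


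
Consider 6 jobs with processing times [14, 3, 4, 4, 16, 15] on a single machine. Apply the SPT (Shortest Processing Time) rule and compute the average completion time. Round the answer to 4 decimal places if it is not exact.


Sort jobs by processing time (SPT order): [3, 4, 4, 14, 15, 16]
Compute completion times sequentially:
  Job 1: processing = 3, completes at 3
  Job 2: processing = 4, completes at 7
  Job 3: processing = 4, completes at 11
  Job 4: processing = 14, completes at 25
  Job 5: processing = 15, completes at 40
  Job 6: processing = 16, completes at 56
Sum of completion times = 142
Average completion time = 142/6 = 23.6667

23.6667


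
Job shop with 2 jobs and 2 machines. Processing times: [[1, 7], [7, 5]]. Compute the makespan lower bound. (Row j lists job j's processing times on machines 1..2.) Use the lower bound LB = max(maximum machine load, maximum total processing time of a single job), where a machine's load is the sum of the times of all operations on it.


Machine loads:
  Machine 1: 1 + 7 = 8
  Machine 2: 7 + 5 = 12
Max machine load = 12
Job totals:
  Job 1: 8
  Job 2: 12
Max job total = 12
Lower bound = max(12, 12) = 12

12


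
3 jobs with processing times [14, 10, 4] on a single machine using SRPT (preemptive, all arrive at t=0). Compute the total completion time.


Since all jobs arrive at t=0, SRPT equals SPT ordering.
SPT order: [4, 10, 14]
Completion times:
  Job 1: p=4, C=4
  Job 2: p=10, C=14
  Job 3: p=14, C=28
Total completion time = 4 + 14 + 28 = 46

46


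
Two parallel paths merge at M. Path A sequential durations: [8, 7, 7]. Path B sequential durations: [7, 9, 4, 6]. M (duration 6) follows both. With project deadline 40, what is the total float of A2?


Forward pass: ES(A2) = sum of predecessors on chain A = 8
EF = ES + duration = 8 + 7 = 15
Backward pass: LF(M) = deadline = 40; LS(M) = 40 - 6 = 34
LF(A2) = LS(M) - sum(successors on chain A) = 34 - 7 = 27
LS = LF - duration = 27 - 7 = 20
Total float = LS - ES = 20 - 8 = 12

12


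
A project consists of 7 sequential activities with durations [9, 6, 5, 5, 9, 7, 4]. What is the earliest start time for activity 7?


Activity 7 starts after activities 1 through 6 complete.
Predecessor durations: [9, 6, 5, 5, 9, 7]
ES = 9 + 6 + 5 + 5 + 9 + 7 = 41

41


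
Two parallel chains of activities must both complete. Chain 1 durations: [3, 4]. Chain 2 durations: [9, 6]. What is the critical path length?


Path A total = 3 + 4 = 7
Path B total = 9 + 6 = 15
Critical path = longest path = max(7, 15) = 15

15


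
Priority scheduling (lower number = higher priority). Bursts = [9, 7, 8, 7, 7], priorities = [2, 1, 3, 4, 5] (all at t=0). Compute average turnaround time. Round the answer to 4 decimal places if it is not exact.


Sort by priority (ascending = highest first):
Order: [(1, 7), (2, 9), (3, 8), (4, 7), (5, 7)]
Completion times:
  Priority 1, burst=7, C=7
  Priority 2, burst=9, C=16
  Priority 3, burst=8, C=24
  Priority 4, burst=7, C=31
  Priority 5, burst=7, C=38
Average turnaround = 116/5 = 23.2

23.2


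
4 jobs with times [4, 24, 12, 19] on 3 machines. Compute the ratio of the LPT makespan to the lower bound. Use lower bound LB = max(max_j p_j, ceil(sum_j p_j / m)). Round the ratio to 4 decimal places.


LPT order: [24, 19, 12, 4]
Machine loads after assignment: [24, 19, 16]
LPT makespan = 24
Lower bound = max(max_job, ceil(total/3)) = max(24, 20) = 24
Ratio = 24 / 24 = 1.0

1.0


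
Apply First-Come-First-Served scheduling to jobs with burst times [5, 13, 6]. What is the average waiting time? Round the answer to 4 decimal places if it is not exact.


FCFS order (as given): [5, 13, 6]
Waiting times:
  Job 1: wait = 0
  Job 2: wait = 5
  Job 3: wait = 18
Sum of waiting times = 23
Average waiting time = 23/3 = 7.6667

7.6667


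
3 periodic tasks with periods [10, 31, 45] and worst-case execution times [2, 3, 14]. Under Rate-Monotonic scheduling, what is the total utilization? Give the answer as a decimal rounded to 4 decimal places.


Compute individual utilizations (exact fractions):
  Task 1: C/T = 2/10 = 1/5 (approx. 0.2)
  Task 2: C/T = 3/31 (approx. 0.0968)
  Task 3: C/T = 14/45 (approx. 0.3111)
Total utilization U = 1/5 + 3/31 + 14/45 = 848/1395
Rounded to 4 decimal places: U = 0.6079
RM (Liu & Layland) bound for 3 tasks = 0.779763; compare with U = 848/1395 (approx. 0.607885)
U <= bound, so schedulable by RM sufficient condition.

0.6079


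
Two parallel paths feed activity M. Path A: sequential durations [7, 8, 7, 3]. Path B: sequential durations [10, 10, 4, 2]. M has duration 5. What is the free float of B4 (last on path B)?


ES(B4) = sum of predecessors on chain B = 24
EF(B4) = ES + duration = 24 + 2 = 26
Successor of B4 is M. ES(M) = max(sum(A), sum(B)) = max(25, 26) = 26
Free float = ES(successor) - EF(current) = 26 - 26 = 0

0


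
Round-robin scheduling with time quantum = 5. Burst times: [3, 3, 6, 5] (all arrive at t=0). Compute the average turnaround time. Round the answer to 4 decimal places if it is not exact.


Time quantum = 5
Execution trace:
  J1 runs 3 units, time = 3
  J2 runs 3 units, time = 6
  J3 runs 5 units, time = 11
  J4 runs 5 units, time = 16
  J3 runs 1 units, time = 17
Finish times: [3, 6, 17, 16]
Average turnaround = 42/4 = 10.5

10.5


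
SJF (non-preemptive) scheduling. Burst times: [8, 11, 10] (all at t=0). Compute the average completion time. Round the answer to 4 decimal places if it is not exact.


SJF order (ascending): [8, 10, 11]
Completion times:
  Job 1: burst=8, C=8
  Job 2: burst=10, C=18
  Job 3: burst=11, C=29
Average completion = 55/3 = 18.3333

18.3333


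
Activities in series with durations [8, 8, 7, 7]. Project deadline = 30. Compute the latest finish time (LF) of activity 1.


LF(activity 1) = deadline - sum of successor durations
Successors: activities 2 through 4 with durations [8, 7, 7]
Sum of successor durations = 22
LF = 30 - 22 = 8

8


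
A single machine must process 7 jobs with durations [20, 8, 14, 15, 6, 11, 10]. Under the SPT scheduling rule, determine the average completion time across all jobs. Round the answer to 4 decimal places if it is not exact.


Sort jobs by processing time (SPT order): [6, 8, 10, 11, 14, 15, 20]
Compute completion times sequentially:
  Job 1: processing = 6, completes at 6
  Job 2: processing = 8, completes at 14
  Job 3: processing = 10, completes at 24
  Job 4: processing = 11, completes at 35
  Job 5: processing = 14, completes at 49
  Job 6: processing = 15, completes at 64
  Job 7: processing = 20, completes at 84
Sum of completion times = 276
Average completion time = 276/7 = 39.4286

39.4286


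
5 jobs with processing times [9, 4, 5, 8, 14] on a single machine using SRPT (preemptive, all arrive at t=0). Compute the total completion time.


Since all jobs arrive at t=0, SRPT equals SPT ordering.
SPT order: [4, 5, 8, 9, 14]
Completion times:
  Job 1: p=4, C=4
  Job 2: p=5, C=9
  Job 3: p=8, C=17
  Job 4: p=9, C=26
  Job 5: p=14, C=40
Total completion time = 4 + 9 + 17 + 26 + 40 = 96

96


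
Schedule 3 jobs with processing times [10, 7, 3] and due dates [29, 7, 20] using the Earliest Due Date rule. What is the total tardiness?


Sort by due date (EDD order): [(7, 7), (3, 20), (10, 29)]
Compute completion times and tardiness:
  Job 1: p=7, d=7, C=7, tardiness=max(0,7-7)=0
  Job 2: p=3, d=20, C=10, tardiness=max(0,10-20)=0
  Job 3: p=10, d=29, C=20, tardiness=max(0,20-29)=0
Total tardiness = 0

0


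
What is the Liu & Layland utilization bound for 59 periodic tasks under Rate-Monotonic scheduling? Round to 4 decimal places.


Compute 2^(1/59) = 1.0118175391
Subtract 1: 1.0118175391 - 1 = 0.0118175391
Multiply by n: 59 * 0.0118175391 = 0.6972348069
Round to 4 dp: 0.6972

0.6972


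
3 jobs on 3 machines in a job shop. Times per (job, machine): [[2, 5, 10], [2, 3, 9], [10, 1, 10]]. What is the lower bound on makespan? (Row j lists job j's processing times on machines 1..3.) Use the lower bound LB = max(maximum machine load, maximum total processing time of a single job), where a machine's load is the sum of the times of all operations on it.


Machine loads:
  Machine 1: 2 + 2 + 10 = 14
  Machine 2: 5 + 3 + 1 = 9
  Machine 3: 10 + 9 + 10 = 29
Max machine load = 29
Job totals:
  Job 1: 17
  Job 2: 14
  Job 3: 21
Max job total = 21
Lower bound = max(29, 21) = 29

29


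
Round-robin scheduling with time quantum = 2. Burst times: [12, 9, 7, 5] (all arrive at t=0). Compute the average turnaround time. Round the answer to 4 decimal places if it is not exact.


Time quantum = 2
Execution trace:
  J1 runs 2 units, time = 2
  J2 runs 2 units, time = 4
  J3 runs 2 units, time = 6
  J4 runs 2 units, time = 8
  J1 runs 2 units, time = 10
  J2 runs 2 units, time = 12
  J3 runs 2 units, time = 14
  J4 runs 2 units, time = 16
  J1 runs 2 units, time = 18
  J2 runs 2 units, time = 20
  J3 runs 2 units, time = 22
  J4 runs 1 units, time = 23
  J1 runs 2 units, time = 25
  J2 runs 2 units, time = 27
  J3 runs 1 units, time = 28
  J1 runs 2 units, time = 30
  J2 runs 1 units, time = 31
  J1 runs 2 units, time = 33
Finish times: [33, 31, 28, 23]
Average turnaround = 115/4 = 28.75

28.75


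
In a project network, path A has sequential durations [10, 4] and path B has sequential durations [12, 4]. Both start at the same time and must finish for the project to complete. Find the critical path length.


Path A total = 10 + 4 = 14
Path B total = 12 + 4 = 16
Critical path = longest path = max(14, 16) = 16

16


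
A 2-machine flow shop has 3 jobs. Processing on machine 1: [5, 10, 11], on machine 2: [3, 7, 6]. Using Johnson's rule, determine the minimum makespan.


Apply Johnson's rule:
  Group 1 (a <= b): []
  Group 2 (a > b): [(2, 10, 7), (3, 11, 6), (1, 5, 3)]
Optimal job order: [2, 3, 1]
Schedule:
  Job 2: M1 done at 10, M2 done at 17
  Job 3: M1 done at 21, M2 done at 27
  Job 1: M1 done at 26, M2 done at 30
Makespan = 30

30


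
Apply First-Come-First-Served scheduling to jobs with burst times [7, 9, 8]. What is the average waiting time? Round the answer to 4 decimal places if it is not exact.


FCFS order (as given): [7, 9, 8]
Waiting times:
  Job 1: wait = 0
  Job 2: wait = 7
  Job 3: wait = 16
Sum of waiting times = 23
Average waiting time = 23/3 = 7.6667

7.6667


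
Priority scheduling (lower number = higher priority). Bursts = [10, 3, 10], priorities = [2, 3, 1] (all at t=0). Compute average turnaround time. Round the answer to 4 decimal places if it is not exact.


Sort by priority (ascending = highest first):
Order: [(1, 10), (2, 10), (3, 3)]
Completion times:
  Priority 1, burst=10, C=10
  Priority 2, burst=10, C=20
  Priority 3, burst=3, C=23
Average turnaround = 53/3 = 17.6667

17.6667


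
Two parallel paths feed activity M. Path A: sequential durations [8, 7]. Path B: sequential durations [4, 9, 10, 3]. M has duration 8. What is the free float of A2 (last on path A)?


ES(A2) = sum of predecessors on chain A = 8
EF(A2) = ES + duration = 8 + 7 = 15
Successor of A2 is M. ES(M) = max(sum(A), sum(B)) = max(15, 26) = 26
Free float = ES(successor) - EF(current) = 26 - 15 = 11

11


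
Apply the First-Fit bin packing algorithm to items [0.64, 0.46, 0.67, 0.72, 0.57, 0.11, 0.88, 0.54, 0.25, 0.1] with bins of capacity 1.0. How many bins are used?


Place items sequentially using First-Fit:
  Item 0.64 -> new Bin 1
  Item 0.46 -> new Bin 2
  Item 0.67 -> new Bin 3
  Item 0.72 -> new Bin 4
  Item 0.57 -> new Bin 5
  Item 0.11 -> Bin 1 (now 0.75)
  Item 0.88 -> new Bin 6
  Item 0.54 -> Bin 2 (now 1.0)
  Item 0.25 -> Bin 1 (now 1.0)
  Item 0.1 -> Bin 3 (now 0.77)
Total bins used = 6

6


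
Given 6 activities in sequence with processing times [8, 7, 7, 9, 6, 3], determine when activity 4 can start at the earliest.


Activity 4 starts after activities 1 through 3 complete.
Predecessor durations: [8, 7, 7]
ES = 8 + 7 + 7 = 22

22


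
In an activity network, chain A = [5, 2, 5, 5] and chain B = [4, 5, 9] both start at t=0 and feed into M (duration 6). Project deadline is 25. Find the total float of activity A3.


Forward pass: ES(A3) = sum of predecessors on chain A = 7
EF = ES + duration = 7 + 5 = 12
Backward pass: LF(M) = deadline = 25; LS(M) = 25 - 6 = 19
LF(A3) = LS(M) - sum(successors on chain A) = 19 - 5 = 14
LS = LF - duration = 14 - 5 = 9
Total float = LS - ES = 9 - 7 = 2

2


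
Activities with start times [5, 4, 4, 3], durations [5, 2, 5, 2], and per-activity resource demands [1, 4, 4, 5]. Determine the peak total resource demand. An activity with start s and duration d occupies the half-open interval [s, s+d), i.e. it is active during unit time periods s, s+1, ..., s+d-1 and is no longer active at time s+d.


Each activity i is active on [start_i, start_i + duration_i).
Compute total resource usage per time slot:
  t=0: active resources = [], total = 0
  t=1: active resources = [], total = 0
  t=2: active resources = [], total = 0
  t=3: active resources = [5], total = 5
  t=4: active resources = [4, 4, 5], total = 13
  t=5: active resources = [1, 4, 4], total = 9
  t=6: active resources = [1, 4], total = 5
  t=7: active resources = [1, 4], total = 5
  t=8: active resources = [1, 4], total = 5
  t=9: active resources = [1], total = 1
Peak resource demand = 13

13
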